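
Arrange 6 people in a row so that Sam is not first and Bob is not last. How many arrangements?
By inclusion-exclusion: 6! - 2×(6-1)! + (6-2)! = 720 - 240 + 24 = 504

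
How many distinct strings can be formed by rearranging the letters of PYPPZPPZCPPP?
12! / (2! × 1! × 8! × 1!) = 5940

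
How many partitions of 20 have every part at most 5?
Let r_j(i) = number of partitions of i into parts ≤ j, for i = 0..20. r_1(i) = 1 for all i; r_j(i) = r_{j-1}(i) + r_j(i-j). Rows j = 2..5: ≤2: 1 1 2 2 3 3 4 4 5 5 6 6 7 7 8 8 9 9 10 10 11; ≤3: 1 1 2 3 4 5 7 8 10 12 14 16 19 21 24 27 30 33 37 40 44; ≤4: 1 1 2 3 5 6 9 11 15 18 23 27 34 39 47 54 64 72 84 94 108; ≤5: 1 1 2 3 5 7 10 13 18 23 30 37 47 57 70 84 101 119 141 164 192. r_5(20) = 192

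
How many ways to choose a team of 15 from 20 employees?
C(20,15) = 20!/(15!×5!) = 15504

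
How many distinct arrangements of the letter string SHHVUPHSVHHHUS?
14! / (2! × 2! × 1! × 6! × 3!) = 5045040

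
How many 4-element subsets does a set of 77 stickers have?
C(77,4) = 77!/(4!×73!) = 1353275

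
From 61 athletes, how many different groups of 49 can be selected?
C(61,49) = 61!/(49!×12!) = 1742058970275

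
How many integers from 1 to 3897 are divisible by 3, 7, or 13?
⌊3897/3⌋+⌊3897/7⌋+⌊3897/13⌋ - ⌊3897/21⌋-⌊3897/39⌋-⌊3897/91⌋ + ⌊3897/273⌋ = 1299+556+299 - 185-99-42 + 14 = 1842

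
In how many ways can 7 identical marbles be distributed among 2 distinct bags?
C(7+2-1, 2-1) = C(8, 1) = 8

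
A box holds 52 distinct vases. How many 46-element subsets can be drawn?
C(52,46) = 52!/(46!×6!) = 20358520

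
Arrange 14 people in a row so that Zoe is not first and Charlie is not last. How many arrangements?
By inclusion-exclusion: 14! - 2×(14-1)! + (14-2)! = 87178291200 - 12454041600 + 479001600 = 75203251200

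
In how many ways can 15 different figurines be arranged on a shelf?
15! = 1307674368000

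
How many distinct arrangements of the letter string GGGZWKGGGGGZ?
12! / (8! × 1! × 1! × 2!) = 5940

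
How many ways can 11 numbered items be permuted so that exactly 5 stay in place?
Choose the 5 fixed points C(11,5) = 462, derange the rest: !6 = Σ_{j=0}^{6} (-1)^j·6!/j! = 720 - 720 + 360 - 120 + 30 - 6 + 1 = 265. Product = 462 × 265 = 122430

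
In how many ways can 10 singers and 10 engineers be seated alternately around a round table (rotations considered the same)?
Fix one of the singers: (10-1)! ways for the remaining singers, × 10! ways for the engineers = 362880 × 3628800 = 1316818944000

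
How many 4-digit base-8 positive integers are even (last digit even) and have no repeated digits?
Last∈{0,2,4,6}. Last=0: 210. Last nonzero: 3×6×P(6,2) = 540. Total = 750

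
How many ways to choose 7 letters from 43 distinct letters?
C(43,7) = 43!/(7!×36!) = 32224114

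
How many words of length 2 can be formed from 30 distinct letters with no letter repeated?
P(30,2) = 30!/(30-2)! = 870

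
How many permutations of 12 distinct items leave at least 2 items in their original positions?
Exactly j fixed points: C(12,j)·!(12-j); sum over j ≥ 2 (derangement numbers via !m = (m-1)·(!(m-1) + !(m-2)): !0..!10 = 1, 0, 1, 2, 9, 44, 265, 1854, 14833, 133496, 1334961). Σ_{j=2}^{12} C(12,j)·!(12-j) = C(12,2)·!10 + C(12,3)·!9 + C(12,4)·!8 + C(12,5)·!7 + C(12,6)·!6 + C(12,7)·!5 + C(12,8)·!4 + C(12,9)·!3 + C(12,10)·!2 + C(12,11)·!1 + C(12,12)·!0 = 66·1334961 + 220·133496 + 495·14833 + 792·1854 + 924·265 + 792·44 + 495·9 + 220·2 + 66·1 + 12·0 + 1·1 = 126571919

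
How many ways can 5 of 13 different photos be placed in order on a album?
P(13,5) = 13!/(13-5)! = 154440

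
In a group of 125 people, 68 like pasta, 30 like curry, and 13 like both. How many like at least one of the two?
|A∪B| = |A| + |B| - |A∩B| = 68 + 30 - 13 = 85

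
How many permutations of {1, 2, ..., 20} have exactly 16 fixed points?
Choose the 16 fixed points C(20,16) = 4845, derange the rest: !4 = Σ_{j=0}^{4} (-1)^j·4!/j! = 24 - 24 + 12 - 4 + 1 = 9. Product = 4845 × 9 = 43605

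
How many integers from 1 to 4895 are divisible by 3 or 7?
⌊4895/3⌋ + ⌊4895/7⌋ - ⌊4895/21⌋ = 1631 + 699 - 233 = 2097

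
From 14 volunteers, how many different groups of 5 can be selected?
C(14,5) = 14!/(5!×9!) = 2002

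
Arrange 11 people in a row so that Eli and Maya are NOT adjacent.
Total - adjacent = 11! - (11-1)!×2 = 39916800 - 7257600 = 32659200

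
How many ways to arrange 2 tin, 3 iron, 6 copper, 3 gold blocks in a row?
14! / (2! × 3! × 6! × 3!) = 1681680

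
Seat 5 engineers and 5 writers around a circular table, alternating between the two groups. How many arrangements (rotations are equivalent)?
Fix one of the engineers: (5-1)! ways for the remaining engineers, × 5! ways for the writers = 24 × 120 = 2880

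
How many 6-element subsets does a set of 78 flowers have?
C(78,6) = 78!/(6!×72!) = 256851595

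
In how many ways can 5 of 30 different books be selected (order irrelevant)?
C(30,5) = 30!/(5!×25!) = 142506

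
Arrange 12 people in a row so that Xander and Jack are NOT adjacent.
Total - adjacent = 12! - (12-1)!×2 = 479001600 - 79833600 = 399168000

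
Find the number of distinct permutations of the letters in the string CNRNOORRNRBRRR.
14! / (3! × 1! × 7! × 1! × 2!) = 1441440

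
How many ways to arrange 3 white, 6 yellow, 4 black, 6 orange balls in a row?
19! / (3! × 6! × 4! × 6!) = 1629547920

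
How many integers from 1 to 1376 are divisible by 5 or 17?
⌊1376/5⌋ + ⌊1376/17⌋ - ⌊1376/85⌋ = 275 + 80 - 16 = 339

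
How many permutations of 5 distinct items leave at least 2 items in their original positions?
Exactly j fixed points: C(5,j)·!(5-j); sum over j ≥ 2 (derangement numbers via !m = (m-1)·(!(m-1) + !(m-2)): !0..!3 = 1, 0, 1, 2). Σ_{j=2}^{5} C(5,j)·!(5-j) = C(5,2)·!3 + C(5,3)·!2 + C(5,4)·!1 + C(5,5)·!0 = 10·2 + 10·1 + 5·0 + 1·1 = 31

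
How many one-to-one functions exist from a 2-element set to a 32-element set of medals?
P(32,2) = 32!/(32-2)! = 992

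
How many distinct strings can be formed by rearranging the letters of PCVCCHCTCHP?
11! / (2! × 2! × 5! × 1! × 1!) = 83160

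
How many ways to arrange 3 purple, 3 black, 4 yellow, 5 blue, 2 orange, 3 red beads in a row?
20! / (3! × 3! × 4! × 5! × 2! × 3!) = 1955457504000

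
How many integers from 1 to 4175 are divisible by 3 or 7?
⌊4175/3⌋ + ⌊4175/7⌋ - ⌊4175/21⌋ = 1391 + 596 - 198 = 1789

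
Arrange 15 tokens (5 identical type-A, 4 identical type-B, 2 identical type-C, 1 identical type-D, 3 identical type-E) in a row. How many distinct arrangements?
15! / (5! × 4! × 2! × 1! × 3!) = 37837800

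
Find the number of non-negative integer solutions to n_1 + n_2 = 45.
C(45+2-1, 2-1) = C(46, 1) = 46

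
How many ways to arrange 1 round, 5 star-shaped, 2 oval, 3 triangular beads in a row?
11! / (1! × 5! × 2! × 3!) = 27720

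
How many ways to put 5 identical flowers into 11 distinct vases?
C(5+11-1, 11-1) = C(15, 10) = 3003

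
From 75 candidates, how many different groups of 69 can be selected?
C(75,69) = 75!/(69!×6!) = 201359550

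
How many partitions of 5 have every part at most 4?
Let r_j(i) = number of partitions of i into parts ≤ j, for i = 0..5. r_1(i) = 1 for all i; r_j(i) = r_{j-1}(i) + r_j(i-j). Rows j = 2..4: ≤2: 1 1 2 2 3 3; ≤3: 1 1 2 3 4 5; ≤4: 1 1 2 3 5 6. r_4(5) = 6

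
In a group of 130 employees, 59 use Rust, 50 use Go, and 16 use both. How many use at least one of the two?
|A∪B| = |A| + |B| - |A∩B| = 59 + 50 - 16 = 93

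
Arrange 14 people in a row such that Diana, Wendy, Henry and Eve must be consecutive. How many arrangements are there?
Treat the 4 as one block: (14-4+1)! × 4! = 39916800 × 24 = 958003200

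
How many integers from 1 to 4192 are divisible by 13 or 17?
⌊4192/13⌋ + ⌊4192/17⌋ - ⌊4192/221⌋ = 322 + 246 - 18 = 550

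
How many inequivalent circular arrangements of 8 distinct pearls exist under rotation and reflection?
(8-1)!/2 = 5040/2 = 2520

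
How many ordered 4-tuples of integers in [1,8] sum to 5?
Coefficient of x^5 in (x + x² + ... + x^8)^4. By inclusion-exclusion on dice exceeding 8: Σ_j (-1)^j C(4,j)·C(5-1-8j, 3) = C(4,0)·C(4,3) = 1·4 = 4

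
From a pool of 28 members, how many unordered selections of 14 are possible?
C(28,14) = 28!/(14!×14!) = 40116600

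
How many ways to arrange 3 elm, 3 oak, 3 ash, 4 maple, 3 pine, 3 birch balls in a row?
19! / (3! × 3! × 3! × 4! × 3! × 3!) = 651819168000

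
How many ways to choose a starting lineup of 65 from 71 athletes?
C(71,65) = 71!/(65!×6!) = 143218999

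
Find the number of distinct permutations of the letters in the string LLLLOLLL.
8! / (7! × 1!) = 8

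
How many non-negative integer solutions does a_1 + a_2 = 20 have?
C(20+2-1, 2-1) = C(21, 1) = 21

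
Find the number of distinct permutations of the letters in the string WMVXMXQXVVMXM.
13! / (1! × 1! × 4! × 3! × 4!) = 1801800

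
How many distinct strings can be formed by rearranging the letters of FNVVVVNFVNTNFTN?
15! / (2! × 5! × 5! × 3!) = 7567560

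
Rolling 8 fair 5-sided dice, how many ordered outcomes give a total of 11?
Coefficient of x^11 in (x + x² + ... + x^5)^8. By inclusion-exclusion on dice exceeding 5: Σ_j (-1)^j C(8,j)·C(11-1-5j, 7) = C(8,0)·C(10,7) = 1·120 = 120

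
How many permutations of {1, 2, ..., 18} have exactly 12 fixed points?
Choose the 12 fixed points C(18,12) = 18564, derange the rest: !6 = Σ_{j=0}^{6} (-1)^j·6!/j! = 720 - 720 + 360 - 120 + 30 - 6 + 1 = 265. Product = 18564 × 265 = 4919460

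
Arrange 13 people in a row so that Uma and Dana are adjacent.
Treat as block: (13-1)! × 2! = 479001600 × 2 = 958003200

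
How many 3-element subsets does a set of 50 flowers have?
C(50,3) = 50!/(3!×47!) = 19600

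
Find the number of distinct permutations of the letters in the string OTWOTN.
6! / (2! × 1! × 1! × 2!) = 180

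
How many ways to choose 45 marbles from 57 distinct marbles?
C(57,45) = 57!/(45!×12!) = 707285522580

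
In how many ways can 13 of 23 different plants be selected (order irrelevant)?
C(23,13) = 23!/(13!×10!) = 1144066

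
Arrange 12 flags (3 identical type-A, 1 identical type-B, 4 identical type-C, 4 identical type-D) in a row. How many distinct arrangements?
12! / (3! × 1! × 4! × 4!) = 138600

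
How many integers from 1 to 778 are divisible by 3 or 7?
⌊778/3⌋ + ⌊778/7⌋ - ⌊778/21⌋ = 259 + 111 - 37 = 333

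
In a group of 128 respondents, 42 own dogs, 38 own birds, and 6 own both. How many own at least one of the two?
|A∪B| = |A| + |B| - |A∩B| = 42 + 38 - 6 = 74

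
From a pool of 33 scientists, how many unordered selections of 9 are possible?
C(33,9) = 33!/(9!×24!) = 38567100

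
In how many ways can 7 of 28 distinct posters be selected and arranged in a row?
P(28,7) = 28!/(28-7)! = 5967561600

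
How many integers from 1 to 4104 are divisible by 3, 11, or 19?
⌊4104/3⌋+⌊4104/11⌋+⌊4104/19⌋ - ⌊4104/33⌋-⌊4104/57⌋-⌊4104/209⌋ + ⌊4104/627⌋ = 1368+373+216 - 124-72-19 + 6 = 1748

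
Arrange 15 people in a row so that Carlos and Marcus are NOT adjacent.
Total - adjacent = 15! - (15-1)!×2 = 1307674368000 - 174356582400 = 1133317785600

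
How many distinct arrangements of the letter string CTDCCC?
6! / (4! × 1! × 1!) = 30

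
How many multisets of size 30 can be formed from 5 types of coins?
C(30+5-1, 5-1) = C(34, 4) = 46376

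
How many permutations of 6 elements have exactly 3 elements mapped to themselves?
Choose the 3 fixed points C(6,3) = 20, derange the rest: !3 = Σ_{j=0}^{3} (-1)^j·3!/j! = 6 - 6 + 3 - 1 = 2. Product = 20 × 2 = 40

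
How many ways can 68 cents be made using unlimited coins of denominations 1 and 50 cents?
Coefficient of x^68 in 1/(1-x^1) · 1/(1-x^50). Use j coins of 50 for j = 0..⌊68/50⌋ = 1, the rest in 1s: 1 + 1 = 2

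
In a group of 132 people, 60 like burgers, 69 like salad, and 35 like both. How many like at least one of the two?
|A∪B| = |A| + |B| - |A∩B| = 60 + 69 - 35 = 94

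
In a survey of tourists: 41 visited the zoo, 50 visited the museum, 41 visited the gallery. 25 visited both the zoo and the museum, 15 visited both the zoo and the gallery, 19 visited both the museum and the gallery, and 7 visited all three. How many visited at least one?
|A∪B∪C| = 41+50+41-25-15-19+7 = 80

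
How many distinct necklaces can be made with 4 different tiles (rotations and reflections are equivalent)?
(4-1)!/2 = 6/2 = 3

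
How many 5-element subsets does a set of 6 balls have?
C(6,5) = 6!/(5!×1!) = 6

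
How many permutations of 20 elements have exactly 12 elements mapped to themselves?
Choose the 12 fixed points C(20,12) = 125970, derange the rest: !8 = Σ_{j=0}^{8} (-1)^j·8!/j! = 40320 - 40320 + 20160 - 6720 + 1680 - 336 + 56 - 8 + 1 = 14833. Product = 125970 × 14833 = 1868513010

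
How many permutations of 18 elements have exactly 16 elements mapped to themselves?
Choose the 16 fixed points C(18,16) = 153, derange the rest: !2 = Σ_{j=0}^{2} (-1)^j·2!/j! = 2 - 2 + 1 = 1. Product = 153 × 1 = 153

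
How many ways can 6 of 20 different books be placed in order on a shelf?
P(20,6) = 20!/(20-6)! = 27907200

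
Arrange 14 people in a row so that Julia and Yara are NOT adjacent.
Total - adjacent = 14! - (14-1)!×2 = 87178291200 - 12454041600 = 74724249600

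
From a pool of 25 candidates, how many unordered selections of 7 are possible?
C(25,7) = 25!/(7!×18!) = 480700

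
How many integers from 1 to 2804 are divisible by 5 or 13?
⌊2804/5⌋ + ⌊2804/13⌋ - ⌊2804/65⌋ = 560 + 215 - 43 = 732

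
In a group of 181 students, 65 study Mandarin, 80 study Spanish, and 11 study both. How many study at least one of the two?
|A∪B| = |A| + |B| - |A∩B| = 65 + 80 - 11 = 134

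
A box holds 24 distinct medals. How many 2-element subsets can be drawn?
C(24,2) = 24!/(2!×22!) = 276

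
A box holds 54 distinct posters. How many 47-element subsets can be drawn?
C(54,47) = 54!/(47!×7!) = 177100560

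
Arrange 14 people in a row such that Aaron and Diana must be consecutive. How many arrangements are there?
Treat the 2 as one block: (14-2+1)! × 2! = 6227020800 × 2 = 12454041600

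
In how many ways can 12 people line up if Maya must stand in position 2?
Fix one position: (12-1)! = 39916800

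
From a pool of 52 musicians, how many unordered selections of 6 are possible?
C(52,6) = 52!/(6!×46!) = 20358520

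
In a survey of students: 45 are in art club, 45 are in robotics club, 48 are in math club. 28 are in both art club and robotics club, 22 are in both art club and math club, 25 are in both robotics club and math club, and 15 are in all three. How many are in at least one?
|A∪B∪C| = 45+45+48-28-22-25+15 = 78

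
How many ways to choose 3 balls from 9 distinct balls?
C(9,3) = 9!/(3!×6!) = 84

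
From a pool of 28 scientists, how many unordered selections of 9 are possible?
C(28,9) = 28!/(9!×19!) = 6906900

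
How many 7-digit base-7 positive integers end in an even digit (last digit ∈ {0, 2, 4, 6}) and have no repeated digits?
Last∈{0,2,4,6}. Last=0: 720. Last nonzero: 3×5×P(5,5) = 1800. Total = 2520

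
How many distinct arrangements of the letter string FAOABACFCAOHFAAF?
16! / (2! × 1! × 4! × 6! × 1! × 2!) = 302702400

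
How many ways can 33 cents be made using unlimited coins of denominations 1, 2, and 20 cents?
Coefficient of x^33 in 1/(1-x^1) · 1/(1-x^2) · 1/(1-x^20). Case on j = number of 20-cent coins (j = 0..1); remainder r = 33 - 20j is made from {1,2} in ⌊r/2⌋+1 ways. r = 33, 13 → 17 + 7 = 24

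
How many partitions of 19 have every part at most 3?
Let r_j(i) = number of partitions of i into parts ≤ j, for i = 0..19. r_1(i) = 1 for all i; r_j(i) = r_{j-1}(i) + r_j(i-j). Rows j = 2..3: ≤2: 1 1 2 2 3 3 4 4 5 5 6 6 7 7 8 8 9 9 10 10; ≤3: 1 1 2 3 4 5 7 8 10 12 14 16 19 21 24 27 30 33 37 40. r_3(19) = 40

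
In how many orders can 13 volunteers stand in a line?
13! = 6227020800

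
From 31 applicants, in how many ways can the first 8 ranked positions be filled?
P(31,8) = 31!/(31-8)! = 318073392000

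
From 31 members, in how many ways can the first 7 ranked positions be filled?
P(31,7) = 31!/(31-7)! = 13253058000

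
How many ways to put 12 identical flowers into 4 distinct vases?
C(12+4-1, 4-1) = C(15, 3) = 455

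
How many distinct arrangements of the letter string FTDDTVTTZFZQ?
12! / (2! × 4! × 1! × 2! × 1! × 2!) = 2494800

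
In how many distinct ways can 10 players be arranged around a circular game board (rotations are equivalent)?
Circular: fix one position, arrange the rest. (10-1)! = 362880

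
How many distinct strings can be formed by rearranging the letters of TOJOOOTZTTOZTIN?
15! / (5! × 1! × 1! × 2! × 5! × 1!) = 45405360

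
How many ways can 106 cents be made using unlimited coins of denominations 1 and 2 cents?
Coefficient of x^106 in 1/(1-x^1) · 1/(1-x^2). Use j coins of 2 for j = 0..⌊106/2⌋ = 53, the rest in 1s: 53 + 1 = 54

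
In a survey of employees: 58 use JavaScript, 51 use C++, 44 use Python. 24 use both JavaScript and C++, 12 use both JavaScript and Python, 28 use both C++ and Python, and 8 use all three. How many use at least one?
|A∪B∪C| = 58+51+44-24-12-28+8 = 97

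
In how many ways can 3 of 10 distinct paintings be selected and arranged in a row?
P(10,3) = 10!/(10-3)! = 720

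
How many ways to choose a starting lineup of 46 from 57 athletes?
C(57,46) = 57!/(46!×11!) = 184509266760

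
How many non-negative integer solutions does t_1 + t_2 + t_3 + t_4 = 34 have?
C(34+4-1, 4-1) = C(37, 3) = 7770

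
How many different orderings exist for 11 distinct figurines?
11! = 39916800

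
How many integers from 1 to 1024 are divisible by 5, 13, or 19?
⌊1024/5⌋+⌊1024/13⌋+⌊1024/19⌋ - ⌊1024/65⌋-⌊1024/95⌋-⌊1024/247⌋ + ⌊1024/1235⌋ = 204+78+53 - 15-10-4 + 0 = 306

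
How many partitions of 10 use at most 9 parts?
By conjugation, equals partitions of 10 into parts ≤ 9. Let r_j(i) = number of partitions of i into parts ≤ j, for i = 0..10. r_1(i) = 1 for all i; r_j(i) = r_{j-1}(i) + r_j(i-j). Rows j = 2..9: ≤2: 1 1 2 2 3 3 4 4 5 5 6; ≤3: 1 1 2 3 4 5 7 8 10 12 14; ≤4: 1 1 2 3 5 6 9 11 15 18 23; ≤5: 1 1 2 3 5 7 10 13 18 23 30; ≤6: 1 1 2 3 5 7 11 14 20 26 35; ≤7: 1 1 2 3 5 7 11 15 21 28 38; ≤8: 1 1 2 3 5 7 11 15 22 29 40; ≤9: 1 1 2 3 5 7 11 15 22 30 41. r_9(10) = 41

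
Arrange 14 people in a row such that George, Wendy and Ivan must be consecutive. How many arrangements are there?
Treat the 3 as one block: (14-3+1)! × 3! = 479001600 × 6 = 2874009600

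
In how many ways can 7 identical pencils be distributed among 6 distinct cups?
C(7+6-1, 6-1) = C(12, 5) = 792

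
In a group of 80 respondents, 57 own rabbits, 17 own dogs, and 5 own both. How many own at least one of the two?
|A∪B| = |A| + |B| - |A∩B| = 57 + 17 - 5 = 69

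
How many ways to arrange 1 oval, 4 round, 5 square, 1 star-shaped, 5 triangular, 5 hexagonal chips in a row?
21! / (1! × 4! × 5! × 1! × 5! × 5!) = 1231938227520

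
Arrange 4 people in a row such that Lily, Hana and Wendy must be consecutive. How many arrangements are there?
Treat the 3 as one block: (4-3+1)! × 3! = 2 × 6 = 12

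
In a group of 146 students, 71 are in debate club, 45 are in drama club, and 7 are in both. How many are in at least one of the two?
|A∪B| = |A| + |B| - |A∩B| = 71 + 45 - 7 = 109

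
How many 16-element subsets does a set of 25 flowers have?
C(25,16) = 25!/(16!×9!) = 2042975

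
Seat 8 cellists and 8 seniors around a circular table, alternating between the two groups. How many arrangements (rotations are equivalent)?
Fix one of the cellists: (8-1)! ways for the remaining cellists, × 8! ways for the seniors = 5040 × 40320 = 203212800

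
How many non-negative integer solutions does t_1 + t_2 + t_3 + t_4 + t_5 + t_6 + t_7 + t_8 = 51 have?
C(51+8-1, 8-1) = C(58, 7) = 300674088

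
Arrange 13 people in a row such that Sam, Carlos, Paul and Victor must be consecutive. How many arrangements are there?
Treat the 4 as one block: (13-4+1)! × 4! = 3628800 × 24 = 87091200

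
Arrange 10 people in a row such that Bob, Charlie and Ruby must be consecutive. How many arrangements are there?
Treat the 3 as one block: (10-3+1)! × 3! = 40320 × 6 = 241920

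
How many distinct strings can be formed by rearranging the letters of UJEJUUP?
7! / (1! × 3! × 2! × 1!) = 420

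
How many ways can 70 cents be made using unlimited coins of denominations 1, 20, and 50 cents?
Coefficient of x^70 in 1/(1-x^1) · 1/(1-x^20) · 1/(1-x^50). Case on j = number of 50-cent coins (j = 0..1); remainder r = 70 - 50j is made from {1,20} in ⌊r/20⌋+1 ways. r = 70, 20 → 4 + 2 = 6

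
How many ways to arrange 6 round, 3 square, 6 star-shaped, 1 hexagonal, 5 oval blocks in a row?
21! / (6! × 3! × 6! × 1! × 5!) = 136882025280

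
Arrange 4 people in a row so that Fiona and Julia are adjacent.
Treat as block: (4-1)! × 2! = 6 × 2 = 12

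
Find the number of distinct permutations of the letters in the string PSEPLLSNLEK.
11! / (3! × 1! × 2! × 2! × 2! × 1!) = 831600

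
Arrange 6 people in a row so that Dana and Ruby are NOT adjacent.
Total - adjacent = 6! - (6-1)!×2 = 720 - 240 = 480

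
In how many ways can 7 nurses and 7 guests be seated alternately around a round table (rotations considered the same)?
Fix one of the nurses: (7-1)! ways for the remaining nurses, × 7! ways for the guests = 720 × 5040 = 3628800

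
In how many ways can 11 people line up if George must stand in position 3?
Fix one position: (11-1)! = 3628800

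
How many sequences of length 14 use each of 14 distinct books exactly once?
14! = 87178291200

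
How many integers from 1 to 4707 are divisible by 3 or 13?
⌊4707/3⌋ + ⌊4707/13⌋ - ⌊4707/39⌋ = 1569 + 362 - 120 = 1811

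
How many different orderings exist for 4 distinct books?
4! = 24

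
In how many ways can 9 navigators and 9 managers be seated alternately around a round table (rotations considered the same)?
Fix one of the navigators: (9-1)! ways for the remaining navigators, × 9! ways for the managers = 40320 × 362880 = 14631321600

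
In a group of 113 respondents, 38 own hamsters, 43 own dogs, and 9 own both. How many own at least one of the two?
|A∪B| = |A| + |B| - |A∩B| = 38 + 43 - 9 = 72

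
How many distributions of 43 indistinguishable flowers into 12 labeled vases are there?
C(43+12-1, 12-1) = C(54, 11) = 95722852680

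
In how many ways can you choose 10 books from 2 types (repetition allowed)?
C(10+2-1, 2-1) = C(11, 1) = 11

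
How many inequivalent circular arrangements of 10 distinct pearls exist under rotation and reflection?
(10-1)!/2 = 362880/2 = 181440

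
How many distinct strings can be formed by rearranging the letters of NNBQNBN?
7! / (2! × 4! × 1!) = 105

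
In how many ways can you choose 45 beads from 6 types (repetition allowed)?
C(45+6-1, 6-1) = C(50, 5) = 2118760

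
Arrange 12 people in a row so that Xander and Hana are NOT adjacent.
Total - adjacent = 12! - (12-1)!×2 = 479001600 - 79833600 = 399168000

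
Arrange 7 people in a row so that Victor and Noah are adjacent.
Treat as block: (7-1)! × 2! = 720 × 2 = 1440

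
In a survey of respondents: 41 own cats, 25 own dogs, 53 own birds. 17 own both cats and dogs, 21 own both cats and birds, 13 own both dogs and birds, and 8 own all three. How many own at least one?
|A∪B∪C| = 41+25+53-17-21-13+8 = 76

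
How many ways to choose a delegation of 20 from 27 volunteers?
C(27,20) = 27!/(20!×7!) = 888030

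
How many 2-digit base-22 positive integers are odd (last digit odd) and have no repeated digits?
Last∈{1,3,5,7,9,11,13,15,17,19,21}. Last=0: 0. Last nonzero: 11×20×P(20,0) = 220. Total = 220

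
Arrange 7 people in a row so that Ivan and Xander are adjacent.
Treat as block: (7-1)! × 2! = 720 × 2 = 1440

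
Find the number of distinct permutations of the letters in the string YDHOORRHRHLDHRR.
15! / (2! × 1! × 4! × 5! × 1! × 2!) = 113513400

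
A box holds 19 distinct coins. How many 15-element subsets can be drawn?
C(19,15) = 19!/(15!×4!) = 3876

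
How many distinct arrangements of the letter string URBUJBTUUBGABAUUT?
17! / (6! × 2! × 2! × 4! × 1! × 1! × 1!) = 5145940800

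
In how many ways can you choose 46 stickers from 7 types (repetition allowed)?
C(46+7-1, 7-1) = C(52, 6) = 20358520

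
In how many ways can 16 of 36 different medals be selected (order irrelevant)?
C(36,16) = 36!/(16!×20!) = 7307872110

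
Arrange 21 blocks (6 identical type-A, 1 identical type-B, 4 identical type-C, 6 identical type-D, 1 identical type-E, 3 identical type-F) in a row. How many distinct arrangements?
21! / (6! × 1! × 4! × 6! × 1! × 3!) = 684410126400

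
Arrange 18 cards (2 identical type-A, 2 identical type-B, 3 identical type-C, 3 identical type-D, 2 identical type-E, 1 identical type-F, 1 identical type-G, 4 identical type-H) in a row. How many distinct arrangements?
18! / (2! × 2! × 3! × 3! × 2! × 1! × 1! × 4!) = 926269344000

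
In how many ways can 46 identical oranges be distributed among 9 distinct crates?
C(46+9-1, 9-1) = C(54, 8) = 1040465790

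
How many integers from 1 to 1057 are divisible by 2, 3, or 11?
⌊1057/2⌋+⌊1057/3⌋+⌊1057/11⌋ - ⌊1057/6⌋-⌊1057/22⌋-⌊1057/33⌋ + ⌊1057/66⌋ = 528+352+96 - 176-48-32 + 16 = 736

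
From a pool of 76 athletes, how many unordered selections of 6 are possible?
C(76,6) = 76!/(6!×70!) = 218618940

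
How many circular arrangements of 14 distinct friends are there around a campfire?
Circular: fix one position, arrange the rest. (14-1)! = 6227020800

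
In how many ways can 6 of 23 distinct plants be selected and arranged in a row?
P(23,6) = 23!/(23-6)! = 72681840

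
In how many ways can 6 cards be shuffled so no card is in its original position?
!6 = Σ_{j=0}^{6} (-1)^j·6!/j! = 720 - 720 + 360 - 120 + 30 - 6 + 1 = 265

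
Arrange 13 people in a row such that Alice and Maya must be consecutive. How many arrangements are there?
Treat the 2 as one block: (13-2+1)! × 2! = 479001600 × 2 = 958003200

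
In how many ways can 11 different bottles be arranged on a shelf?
11! = 39916800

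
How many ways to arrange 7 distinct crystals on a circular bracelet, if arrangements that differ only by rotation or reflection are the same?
(7-1)!/2 = 720/2 = 360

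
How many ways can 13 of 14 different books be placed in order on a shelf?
P(14,13) = 14!/(14-13)! = 87178291200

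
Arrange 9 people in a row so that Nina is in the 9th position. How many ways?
Fix one position: (9-1)! = 40320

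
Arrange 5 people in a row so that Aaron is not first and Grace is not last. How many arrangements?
By inclusion-exclusion: 5! - 2×(5-1)! + (5-2)! = 120 - 48 + 6 = 78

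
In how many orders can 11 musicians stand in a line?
11! = 39916800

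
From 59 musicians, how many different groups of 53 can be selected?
C(59,53) = 59!/(53!×6!) = 45057474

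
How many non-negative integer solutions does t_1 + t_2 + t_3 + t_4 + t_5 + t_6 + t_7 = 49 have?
C(49+7-1, 7-1) = C(55, 6) = 28989675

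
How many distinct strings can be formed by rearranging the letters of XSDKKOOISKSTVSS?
15! / (5! × 1! × 1! × 1! × 1! × 3! × 2! × 1!) = 908107200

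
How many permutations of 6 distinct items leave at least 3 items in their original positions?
Exactly j fixed points: C(6,j)·!(6-j); sum over j ≥ 3 (derangement numbers via !m = (m-1)·(!(m-1) + !(m-2)): !0..!3 = 1, 0, 1, 2). Σ_{j=3}^{6} C(6,j)·!(6-j) = C(6,3)·!3 + C(6,4)·!2 + C(6,5)·!1 + C(6,6)·!0 = 20·2 + 15·1 + 6·0 + 1·1 = 56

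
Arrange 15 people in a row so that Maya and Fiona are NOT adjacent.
Total - adjacent = 15! - (15-1)!×2 = 1307674368000 - 174356582400 = 1133317785600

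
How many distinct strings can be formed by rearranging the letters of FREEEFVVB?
9! / (1! × 1! × 3! × 2! × 2!) = 15120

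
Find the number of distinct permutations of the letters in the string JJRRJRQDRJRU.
12! / (5! × 1! × 1! × 1! × 4!) = 166320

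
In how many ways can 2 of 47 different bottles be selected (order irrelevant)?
C(47,2) = 47!/(2!×45!) = 1081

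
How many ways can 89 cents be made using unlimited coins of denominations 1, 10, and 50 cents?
Coefficient of x^89 in 1/(1-x^1) · 1/(1-x^10) · 1/(1-x^50). Case on j = number of 50-cent coins (j = 0..1); remainder r = 89 - 50j is made from {1,10} in ⌊r/10⌋+1 ways. r = 89, 39 → 9 + 4 = 13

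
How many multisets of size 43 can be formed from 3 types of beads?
C(43+3-1, 3-1) = C(45, 2) = 990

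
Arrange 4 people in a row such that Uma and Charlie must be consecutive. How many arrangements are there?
Treat the 2 as one block: (4-2+1)! × 2! = 6 × 2 = 12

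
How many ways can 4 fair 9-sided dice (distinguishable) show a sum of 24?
Coefficient of x^24 in (x + x² + ... + x^9)^4. By inclusion-exclusion on dice exceeding 9: Σ_j (-1)^j C(4,j)·C(24-1-9j, 3) = C(4,0)·C(23,3) - C(4,1)·C(14,3) + C(4,2)·C(5,3) = 1·1771 - 4·364 + 6·10 = 375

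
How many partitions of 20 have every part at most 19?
Let r_j(i) = number of partitions of i into parts ≤ j, for i = 0..20. r_1(i) = 1 for all i; r_j(i) = r_{j-1}(i) + r_j(i-j). Rows j = 2..19: ≤2: 1 1 2 2 3 3 4 4 5 5 6 6 7 7 8 8 9 9 10 10 11; ≤3: 1 1 2 3 4 5 7 8 10 12 14 16 19 21 24 27 30 33 37 40 44; ≤4: 1 1 2 3 5 6 9 11 15 18 23 27 34 39 47 54 64 72 84 94 108; ≤5: 1 1 2 3 5 7 10 13 18 23 30 37 47 57 70 84 101 119 141 164 192; ≤6: 1 1 2 3 5 7 11 14 20 26 35 44 58 71 90 110 136 163 199 235 282; ≤7: 1 1 2 3 5 7 11 15 21 28 38 49 65 82 105 131 164 201 248 300 364; ≤8: 1 1 2 3 5 7 11 15 22 29 40 52 70 89 116 146 186 230 288 352 434; ≤9: 1 1 2 3 5 7 11 15 22 30 41 54 73 94 123 157 201 252 318 393 488; ≤10: 1 1 2 3 5 7 11 15 22 30 42 55 75 97 128 164 212 267 340 423 530; ≤11: 1 1 2 3 5 7 11 15 22 30 42 56 76 99 131 169 219 278 355 445 560; ≤12: 1 1 2 3 5 7 11 15 22 30 42 56 77 100 133 172 224 285 366 460 582; ≤13: 1 1 2 3 5 7 11 15 22 30 42 56 77 101 134 174 227 290 373 471 597; ≤14: 1 1 2 3 5 7 11 15 22 30 42 56 77 101 135 175 229 293 378 478 608; ≤15: 1 1 2 3 5 7 11 15 22 30 42 56 77 101 135 176 230 295 381 483 615; ≤16: 1 1 2 3 5 7 11 15 22 30 42 56 77 101 135 176 231 296 383 486 620; ≤17: 1 1 2 3 5 7 11 15 22 30 42 56 77 101 135 176 231 297 384 488 623; ≤18: 1 1 2 3 5 7 11 15 22 30 42 56 77 101 135 176 231 297 385 489 625; ≤19: 1 1 2 3 5 7 11 15 22 30 42 56 77 101 135 176 231 297 385 490 626. r_19(20) = 626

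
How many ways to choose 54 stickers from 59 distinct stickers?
C(59,54) = 59!/(54!×5!) = 5006386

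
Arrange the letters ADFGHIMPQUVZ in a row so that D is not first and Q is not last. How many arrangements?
By inclusion-exclusion: 12! - 2×(12-1)! + (12-2)! = 479001600 - 79833600 + 3628800 = 402796800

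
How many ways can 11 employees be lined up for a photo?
11! = 39916800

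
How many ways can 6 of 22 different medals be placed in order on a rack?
P(22,6) = 22!/(22-6)! = 53721360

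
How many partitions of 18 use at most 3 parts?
By conjugation, equals partitions of 18 into parts ≤ 3. Let r_j(i) = number of partitions of i into parts ≤ j, for i = 0..18. r_1(i) = 1 for all i; r_j(i) = r_{j-1}(i) + r_j(i-j). Rows j = 2..3: ≤2: 1 1 2 2 3 3 4 4 5 5 6 6 7 7 8 8 9 9 10; ≤3: 1 1 2 3 4 5 7 8 10 12 14 16 19 21 24 27 30 33 37. r_3(18) = 37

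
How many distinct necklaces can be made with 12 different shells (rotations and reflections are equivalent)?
(12-1)!/2 = 39916800/2 = 19958400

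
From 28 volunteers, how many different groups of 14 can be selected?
C(28,14) = 28!/(14!×14!) = 40116600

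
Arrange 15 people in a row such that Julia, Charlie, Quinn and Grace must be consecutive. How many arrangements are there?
Treat the 4 as one block: (15-4+1)! × 4! = 479001600 × 24 = 11496038400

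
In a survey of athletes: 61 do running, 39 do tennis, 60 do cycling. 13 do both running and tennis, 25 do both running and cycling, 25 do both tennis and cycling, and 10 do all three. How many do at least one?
|A∪B∪C| = 61+39+60-13-25-25+10 = 107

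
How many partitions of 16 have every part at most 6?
Let r_j(i) = number of partitions of i into parts ≤ j, for i = 0..16. r_1(i) = 1 for all i; r_j(i) = r_{j-1}(i) + r_j(i-j). Rows j = 2..6: ≤2: 1 1 2 2 3 3 4 4 5 5 6 6 7 7 8 8 9; ≤3: 1 1 2 3 4 5 7 8 10 12 14 16 19 21 24 27 30; ≤4: 1 1 2 3 5 6 9 11 15 18 23 27 34 39 47 54 64; ≤5: 1 1 2 3 5 7 10 13 18 23 30 37 47 57 70 84 101; ≤6: 1 1 2 3 5 7 11 14 20 26 35 44 58 71 90 110 136. r_6(16) = 136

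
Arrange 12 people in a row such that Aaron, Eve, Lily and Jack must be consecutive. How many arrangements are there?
Treat the 4 as one block: (12-4+1)! × 4! = 362880 × 24 = 8709120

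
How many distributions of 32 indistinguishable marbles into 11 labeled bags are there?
C(32+11-1, 11-1) = C(42, 10) = 1471442973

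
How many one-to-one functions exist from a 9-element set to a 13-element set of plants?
P(13,9) = 13!/(13-9)! = 259459200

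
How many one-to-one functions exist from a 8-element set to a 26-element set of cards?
P(26,8) = 26!/(26-8)! = 62990928000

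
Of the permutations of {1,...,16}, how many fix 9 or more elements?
Exactly j fixed points: C(16,j)·!(16-j); sum over j ≥ 9 (derangement numbers via !m = (m-1)·(!(m-1) + !(m-2)): !0..!7 = 1, 0, 1, 2, 9, 44, 265, 1854). Σ_{j=9}^{16} C(16,j)·!(16-j) = C(16,9)·!7 + C(16,10)·!6 + C(16,11)·!5 + C(16,12)·!4 + C(16,13)·!3 + C(16,14)·!2 + C(16,15)·!1 + C(16,16)·!0 = 11440·1854 + 8008·265 + 4368·44 + 1820·9 + 560·2 + 120·1 + 16·0 + 1·1 = 23541693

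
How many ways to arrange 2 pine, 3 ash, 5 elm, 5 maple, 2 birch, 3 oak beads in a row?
20! / (2! × 3! × 5! × 5! × 2! × 3!) = 1173274502400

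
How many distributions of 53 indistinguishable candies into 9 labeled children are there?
C(53+9-1, 9-1) = C(61, 8) = 2944827765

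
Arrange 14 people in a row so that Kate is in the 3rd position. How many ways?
Fix one position: (14-1)! = 6227020800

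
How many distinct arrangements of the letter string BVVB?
4! / (2! × 2!) = 6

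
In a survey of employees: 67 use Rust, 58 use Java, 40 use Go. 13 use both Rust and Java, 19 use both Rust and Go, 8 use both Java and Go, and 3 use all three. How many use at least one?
|A∪B∪C| = 67+58+40-13-19-8+3 = 128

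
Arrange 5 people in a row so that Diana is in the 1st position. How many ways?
Fix one position: (5-1)! = 24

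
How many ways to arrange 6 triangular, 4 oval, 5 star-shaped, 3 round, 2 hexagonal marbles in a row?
20! / (6! × 4! × 5! × 3! × 2!) = 97772875200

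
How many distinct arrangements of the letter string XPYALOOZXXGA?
12! / (3! × 1! × 1! × 2! × 1! × 2! × 1! × 1!) = 19958400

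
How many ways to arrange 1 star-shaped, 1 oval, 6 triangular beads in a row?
8! / (1! × 1! × 6!) = 56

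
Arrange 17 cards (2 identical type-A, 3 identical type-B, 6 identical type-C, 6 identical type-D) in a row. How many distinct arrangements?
17! / (2! × 3! × 6! × 6!) = 57177120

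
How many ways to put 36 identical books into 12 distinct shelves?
C(36+12-1, 12-1) = C(47, 11) = 17417133617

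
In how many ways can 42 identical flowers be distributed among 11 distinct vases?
C(42+11-1, 11-1) = C(52, 10) = 15820024220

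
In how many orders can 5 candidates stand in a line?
5! = 120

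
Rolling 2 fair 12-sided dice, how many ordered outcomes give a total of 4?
Coefficient of x^4 in (x + x² + ... + x^12)^2. By inclusion-exclusion on dice exceeding 12: Σ_j (-1)^j C(2,j)·C(4-1-12j, 1) = C(2,0)·C(3,1) = 1·3 = 3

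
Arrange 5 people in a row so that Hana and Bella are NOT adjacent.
Total - adjacent = 5! - (5-1)!×2 = 120 - 48 = 72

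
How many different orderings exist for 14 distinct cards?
14! = 87178291200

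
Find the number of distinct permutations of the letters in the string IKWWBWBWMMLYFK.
14! / (1! × 4! × 1! × 1! × 2! × 2! × 1! × 2!) = 454053600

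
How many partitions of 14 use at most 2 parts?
By conjugation, equals partitions of 14 into parts ≤ 2. Let r_j(i) = number of partitions of i into parts ≤ j, for i = 0..14. r_1(i) = 1 for all i; r_j(i) = r_{j-1}(i) + r_j(i-j). Rows j = 2..2: ≤2: 1 1 2 2 3 3 4 4 5 5 6 6 7 7 8. r_2(14) = 8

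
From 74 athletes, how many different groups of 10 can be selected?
C(74,10) = 74!/(10!×64!) = 718406958841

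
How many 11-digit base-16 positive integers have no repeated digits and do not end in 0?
Last digit: 15 nonzero choices. First digit: 14 (nonzero, ≠last). Middle 9: P(14,9) = 726485760. Total = 152562009600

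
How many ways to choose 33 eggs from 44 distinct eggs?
C(44,33) = 44!/(33!×11!) = 7669339132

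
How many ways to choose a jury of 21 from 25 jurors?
C(25,21) = 25!/(21!×4!) = 12650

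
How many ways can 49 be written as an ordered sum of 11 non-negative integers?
C(49+11-1, 11-1) = C(59, 10) = 62828356305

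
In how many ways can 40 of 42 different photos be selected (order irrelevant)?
C(42,40) = 42!/(40!×2!) = 861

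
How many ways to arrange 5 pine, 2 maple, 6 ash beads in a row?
13! / (5! × 2! × 6!) = 36036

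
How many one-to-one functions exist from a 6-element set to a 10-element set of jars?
P(10,6) = 10!/(10-6)! = 151200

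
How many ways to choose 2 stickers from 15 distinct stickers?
C(15,2) = 15!/(2!×13!) = 105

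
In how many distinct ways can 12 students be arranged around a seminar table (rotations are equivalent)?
Circular: fix one position, arrange the rest. (12-1)! = 39916800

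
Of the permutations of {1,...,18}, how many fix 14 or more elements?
Exactly j fixed points: C(18,j)·!(18-j); sum over j ≥ 14 (derangement numbers via !m = (m-1)·(!(m-1) + !(m-2)): !0..!4 = 1, 0, 1, 2, 9). Σ_{j=14}^{18} C(18,j)·!(18-j) = C(18,14)·!4 + C(18,15)·!3 + C(18,16)·!2 + C(18,17)·!1 + C(18,18)·!0 = 3060·9 + 816·2 + 153·1 + 18·0 + 1·1 = 29326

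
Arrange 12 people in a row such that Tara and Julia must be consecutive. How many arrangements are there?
Treat the 2 as one block: (12-2+1)! × 2! = 39916800 × 2 = 79833600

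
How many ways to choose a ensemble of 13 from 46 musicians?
C(46,13) = 46!/(13!×33!) = 101766230790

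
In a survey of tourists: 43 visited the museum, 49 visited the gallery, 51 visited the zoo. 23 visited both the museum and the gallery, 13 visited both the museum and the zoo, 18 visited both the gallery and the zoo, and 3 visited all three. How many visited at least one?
|A∪B∪C| = 43+49+51-23-13-18+3 = 92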